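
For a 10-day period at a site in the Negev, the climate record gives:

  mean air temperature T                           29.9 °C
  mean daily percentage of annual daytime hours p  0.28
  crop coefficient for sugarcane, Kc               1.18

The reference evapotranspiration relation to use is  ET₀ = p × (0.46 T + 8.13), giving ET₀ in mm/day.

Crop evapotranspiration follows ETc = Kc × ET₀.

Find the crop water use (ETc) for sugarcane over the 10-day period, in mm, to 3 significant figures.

ET₀ = 0.28 × (0.46 × 29.9 + 8.13) = 0.28 × 21.884 = 6.1275 mm/d
ETc = Kc × ET₀ = 1.18 × 6.1275 = 7.2305 mm/d
Over 10 days: 7.2305 × 10 = 72.305 mm

72.3 mm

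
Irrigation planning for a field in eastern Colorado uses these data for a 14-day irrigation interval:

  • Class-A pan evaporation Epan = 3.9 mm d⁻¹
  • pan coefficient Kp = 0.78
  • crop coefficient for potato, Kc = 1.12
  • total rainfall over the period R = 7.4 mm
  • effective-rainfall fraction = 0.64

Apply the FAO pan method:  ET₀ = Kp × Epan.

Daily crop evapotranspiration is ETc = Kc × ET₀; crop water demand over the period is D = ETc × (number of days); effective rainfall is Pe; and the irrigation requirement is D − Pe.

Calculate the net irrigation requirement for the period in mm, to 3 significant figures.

43.0 mm

ET₀ = 0.78 × 3.9 = 3.0420 mm/d
ETc = Kc × ET₀ = 1.12 × 3.0420 = 3.4070 mm/d
Crop demand D = ETc × 14 d = 3.4070 × 14 = 47.698 mm
Pe = 0.64 × 7.4 = 4.736 mm
D − Pe = 47.698 − 4.736 = 42.962 mm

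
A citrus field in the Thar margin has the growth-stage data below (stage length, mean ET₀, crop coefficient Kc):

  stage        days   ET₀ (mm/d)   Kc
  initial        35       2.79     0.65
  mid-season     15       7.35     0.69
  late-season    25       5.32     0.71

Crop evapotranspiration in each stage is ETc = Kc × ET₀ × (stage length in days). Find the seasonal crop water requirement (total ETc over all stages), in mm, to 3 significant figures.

initial: 0.65 × 2.79 × 35 = 63.47 mm
mid-season: 0.69 × 7.35 × 15 = 76.07 mm
late-season: 0.71 × 5.32 × 25 = 94.43 mm
Seasonal total = 233.97 mm

234 mm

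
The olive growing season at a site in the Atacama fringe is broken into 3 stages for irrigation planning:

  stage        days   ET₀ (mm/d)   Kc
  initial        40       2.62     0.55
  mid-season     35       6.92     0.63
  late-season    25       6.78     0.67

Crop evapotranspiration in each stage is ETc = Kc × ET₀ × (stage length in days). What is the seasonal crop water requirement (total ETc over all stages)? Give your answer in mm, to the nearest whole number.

324 mm

initial: 0.55 × 2.62 × 40 = 57.64 mm
mid-season: 0.63 × 6.92 × 35 = 152.59 mm
late-season: 0.67 × 6.78 × 25 = 113.57 mm
Seasonal total = 323.80 mm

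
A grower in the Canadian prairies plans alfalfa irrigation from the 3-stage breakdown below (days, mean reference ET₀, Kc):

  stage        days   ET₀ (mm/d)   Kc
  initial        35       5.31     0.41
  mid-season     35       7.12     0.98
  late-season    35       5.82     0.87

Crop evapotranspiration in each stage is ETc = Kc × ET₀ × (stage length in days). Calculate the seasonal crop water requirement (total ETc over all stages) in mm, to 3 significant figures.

498 mm

initial: 0.41 × 5.31 × 35 = 76.20 mm
mid-season: 0.98 × 7.12 × 35 = 244.22 mm
late-season: 0.87 × 5.82 × 35 = 177.22 mm
Seasonal total = 497.64 mm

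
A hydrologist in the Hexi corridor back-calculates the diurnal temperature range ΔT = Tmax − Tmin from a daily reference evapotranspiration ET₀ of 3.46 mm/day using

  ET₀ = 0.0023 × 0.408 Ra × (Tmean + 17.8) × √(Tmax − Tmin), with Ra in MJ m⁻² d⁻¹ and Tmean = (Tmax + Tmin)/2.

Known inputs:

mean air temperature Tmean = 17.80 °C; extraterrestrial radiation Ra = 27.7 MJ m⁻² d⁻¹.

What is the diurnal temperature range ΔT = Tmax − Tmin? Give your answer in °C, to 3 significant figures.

14.0 °C

√ΔT = ET₀ / [0.0023 × 0.408 × Ra × (Tmean+17.8)] = 3.46 / (0.0023 × 11.3016 × 35.60) = 3.7390
ΔT = 3.7390² = 13.980 °C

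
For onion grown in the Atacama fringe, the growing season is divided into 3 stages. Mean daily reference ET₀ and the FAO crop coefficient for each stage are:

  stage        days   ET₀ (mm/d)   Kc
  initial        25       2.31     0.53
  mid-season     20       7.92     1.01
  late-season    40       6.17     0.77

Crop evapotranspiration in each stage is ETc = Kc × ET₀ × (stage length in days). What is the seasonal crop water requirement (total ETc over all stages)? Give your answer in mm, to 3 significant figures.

381 mm

initial: 0.53 × 2.31 × 25 = 30.61 mm
mid-season: 1.01 × 7.92 × 20 = 159.98 mm
late-season: 0.77 × 6.17 × 40 = 190.04 mm
Seasonal total = 380.63 mm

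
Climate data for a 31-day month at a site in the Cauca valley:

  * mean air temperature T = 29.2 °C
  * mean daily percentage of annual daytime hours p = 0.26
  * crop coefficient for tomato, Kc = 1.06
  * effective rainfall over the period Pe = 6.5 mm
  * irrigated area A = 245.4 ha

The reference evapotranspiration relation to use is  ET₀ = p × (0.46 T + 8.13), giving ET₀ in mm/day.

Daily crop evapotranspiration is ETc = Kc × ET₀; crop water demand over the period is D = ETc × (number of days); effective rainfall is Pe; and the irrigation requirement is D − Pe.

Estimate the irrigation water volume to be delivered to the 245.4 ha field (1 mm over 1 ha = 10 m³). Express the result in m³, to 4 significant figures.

ET₀ = 0.26 × (0.46 × 29.2 + 8.13) = 0.26 × 21.562 = 5.6061 mm/d
ETc = Kc × ET₀ = 1.06 × 5.6061 = 5.9425 mm/d
Crop demand D = ETc × 31 d = 5.9425 × 31 = 184.218 mm
D − Pe = 184.218 − 6.5 = 177.718 mm
Volume = 177.718 mm × 245.4 ha × 10 = 436120.0 m³

436100 m³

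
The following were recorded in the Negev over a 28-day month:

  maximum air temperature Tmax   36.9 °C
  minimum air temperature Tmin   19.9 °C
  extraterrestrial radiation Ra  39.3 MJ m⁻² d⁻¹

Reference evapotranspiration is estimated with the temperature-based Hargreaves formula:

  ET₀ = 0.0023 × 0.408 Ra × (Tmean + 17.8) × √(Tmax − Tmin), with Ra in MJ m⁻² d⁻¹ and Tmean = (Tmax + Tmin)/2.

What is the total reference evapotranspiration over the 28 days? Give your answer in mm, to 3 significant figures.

Tmean = (36.9 + 19.9)/2 = 28.40 °C
0.408 Ra = 0.408 × 39.3 = 16.0344 mm/d equivalent
ET₀ = 0.0023 × 16.0344 × (28.40 + 17.8) × √17.0 = 0.0023 × 16.0344 × 46.20 × 4.1231 = 7.0250 mm/d
Over 28 days: 7.0250 × 28 = 196.700 mm

197 mm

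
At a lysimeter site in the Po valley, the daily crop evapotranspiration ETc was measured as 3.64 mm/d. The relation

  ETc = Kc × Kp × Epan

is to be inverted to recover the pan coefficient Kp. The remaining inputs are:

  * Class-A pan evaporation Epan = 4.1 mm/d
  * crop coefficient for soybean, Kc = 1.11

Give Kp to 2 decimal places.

ETc = Kc × Kp × Epan  ⇒  Kp = ETc / (Kc × Epan)
Kp = 3.64 / (1.11 × 4.1) = 3.64 / 4.551 = 0.7998

0.80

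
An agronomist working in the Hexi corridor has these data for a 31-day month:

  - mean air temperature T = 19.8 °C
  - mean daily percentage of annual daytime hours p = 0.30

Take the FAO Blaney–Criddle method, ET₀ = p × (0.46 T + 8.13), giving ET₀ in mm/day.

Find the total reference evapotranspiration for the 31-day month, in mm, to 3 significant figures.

160 mm

ET₀ = 0.30 × (0.46 × 19.8 + 8.13) = 0.30 × 17.238 = 5.1714 mm/d
Monthly total = 5.1714 × 31 = 160.313 mm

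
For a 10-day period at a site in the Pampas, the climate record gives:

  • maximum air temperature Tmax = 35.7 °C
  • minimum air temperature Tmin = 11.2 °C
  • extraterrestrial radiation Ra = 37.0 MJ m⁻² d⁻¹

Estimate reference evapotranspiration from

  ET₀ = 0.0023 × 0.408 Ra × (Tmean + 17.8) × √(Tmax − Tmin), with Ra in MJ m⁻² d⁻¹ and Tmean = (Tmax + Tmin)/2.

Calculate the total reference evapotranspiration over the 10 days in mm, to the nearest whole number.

Tmean = (35.7 + 11.2)/2 = 23.45 °C
0.408 Ra = 0.408 × 37.0 = 15.0960 mm/d equivalent
ET₀ = 0.0023 × 15.0960 × (23.45 + 17.8) × √24.5 = 0.0023 × 15.0960 × 41.25 × 4.9497 = 7.0891 mm/d
Over 10 days: 7.0891 × 10 = 70.891 mm

71 mm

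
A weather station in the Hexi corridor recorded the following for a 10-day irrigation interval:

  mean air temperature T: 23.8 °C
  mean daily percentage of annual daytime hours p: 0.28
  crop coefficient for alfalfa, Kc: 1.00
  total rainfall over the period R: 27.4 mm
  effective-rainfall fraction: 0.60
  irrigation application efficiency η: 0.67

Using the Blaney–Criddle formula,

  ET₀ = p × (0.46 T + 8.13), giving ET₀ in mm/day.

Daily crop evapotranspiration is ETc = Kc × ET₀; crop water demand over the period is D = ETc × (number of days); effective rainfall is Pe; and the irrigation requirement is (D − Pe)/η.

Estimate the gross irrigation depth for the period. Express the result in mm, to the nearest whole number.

55 mm

ET₀ = 0.28 × (0.46 × 23.8 + 8.13) = 0.28 × 19.078 = 5.3418 mm/d
ETc = Kc × ET₀ = 1.00 × 5.3418 = 5.3418 mm/d
Crop demand D = ETc × 10 d = 5.3418 × 10 = 53.418 mm
Pe = 0.60 × 27.4 = 16.440 mm
D − Pe = 53.418 − 16.440 = 36.978 mm
Gross irrigation = 36.978 / 0.67 = 55.191 mm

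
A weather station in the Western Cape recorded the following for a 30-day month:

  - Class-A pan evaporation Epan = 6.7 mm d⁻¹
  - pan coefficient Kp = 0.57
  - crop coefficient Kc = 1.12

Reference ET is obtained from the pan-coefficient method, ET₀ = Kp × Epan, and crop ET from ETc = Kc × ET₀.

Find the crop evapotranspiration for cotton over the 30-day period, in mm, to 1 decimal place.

ET₀ = 0.57 × 6.7 = 3.8190 mm/d
ETc = Kc × ET₀ = 1.12 × 3.8190 = 4.2773 mm/d
Over 30 days: 4.2773 × 30 = 128.319 mm

128.3 mm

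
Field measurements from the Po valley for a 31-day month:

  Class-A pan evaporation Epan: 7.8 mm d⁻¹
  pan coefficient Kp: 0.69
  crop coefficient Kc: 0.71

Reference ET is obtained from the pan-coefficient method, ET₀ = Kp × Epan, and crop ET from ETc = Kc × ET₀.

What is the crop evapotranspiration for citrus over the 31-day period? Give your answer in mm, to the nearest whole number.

ET₀ = 0.69 × 7.8 = 5.3820 mm/d
ETc = Kc × ET₀ = 0.71 × 5.3820 = 3.8212 mm/d
Over 31 days: 3.8212 × 31 = 118.457 mm

118 mm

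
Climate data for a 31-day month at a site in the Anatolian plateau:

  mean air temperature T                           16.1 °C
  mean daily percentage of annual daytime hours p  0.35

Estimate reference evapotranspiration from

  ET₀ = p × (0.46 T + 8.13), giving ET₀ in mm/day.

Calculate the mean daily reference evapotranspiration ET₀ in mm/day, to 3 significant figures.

5.44 mm/day

ET₀ = 0.35 × (0.46 × 16.1 + 8.13) = 0.35 × 15.536 = 5.4376 mm/d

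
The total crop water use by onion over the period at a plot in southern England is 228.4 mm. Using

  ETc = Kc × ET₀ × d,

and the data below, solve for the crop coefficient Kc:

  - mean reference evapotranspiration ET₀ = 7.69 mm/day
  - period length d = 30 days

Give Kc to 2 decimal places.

ETc = Kc × ET₀ × d  ⇒  Kc = ETc / (ET₀ × d)
Kc = 228.4 / (7.69 × 30) = 228.4 / 230.70 = 0.9900

0.99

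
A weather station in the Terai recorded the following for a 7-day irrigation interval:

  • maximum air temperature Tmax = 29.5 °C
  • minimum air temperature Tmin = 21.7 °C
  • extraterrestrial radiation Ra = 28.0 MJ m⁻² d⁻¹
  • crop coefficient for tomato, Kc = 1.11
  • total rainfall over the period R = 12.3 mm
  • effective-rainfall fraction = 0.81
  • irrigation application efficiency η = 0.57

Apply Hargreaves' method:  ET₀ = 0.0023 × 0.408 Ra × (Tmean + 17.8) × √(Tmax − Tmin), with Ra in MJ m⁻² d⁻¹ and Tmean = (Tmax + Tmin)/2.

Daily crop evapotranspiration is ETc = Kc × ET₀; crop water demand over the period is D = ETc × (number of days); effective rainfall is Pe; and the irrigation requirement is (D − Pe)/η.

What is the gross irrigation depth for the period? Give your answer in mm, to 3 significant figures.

25.9 mm

Tmean = (29.5 + 21.7)/2 = 25.60 °C
0.408 Ra = 0.408 × 28.0 = 11.4240 mm/d equivalent
ET₀ = 0.0023 × 11.4240 × (25.60 + 17.8) × √7.8 = 0.0023 × 11.4240 × 43.40 × 2.7928 = 3.1848 mm/d
ETc = Kc × ET₀ = 1.11 × 3.1848 = 3.5351 mm/d
Crop demand D = ETc × 7 d = 3.5351 × 7 = 24.746 mm
Pe = 0.81 × 12.3 = 9.963 mm
D − Pe = 24.746 − 9.963 = 14.783 mm
Gross irrigation = 14.783 / 0.57 = 25.935 mm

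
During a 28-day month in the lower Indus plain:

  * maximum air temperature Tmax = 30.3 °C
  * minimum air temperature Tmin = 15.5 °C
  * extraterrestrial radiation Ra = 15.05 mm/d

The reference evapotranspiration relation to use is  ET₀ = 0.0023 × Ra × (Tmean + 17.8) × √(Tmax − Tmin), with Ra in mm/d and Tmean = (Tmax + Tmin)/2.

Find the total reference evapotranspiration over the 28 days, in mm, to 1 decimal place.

Tmean = (30.3 + 15.5)/2 = 22.90 °C
ET₀ = 0.0023 × 15.05 × (22.90 + 17.8) × √14.8 = 0.0023 × 15.05 × 40.70 × 3.8471 = 5.4199 mm/d
Over 28 days: 5.4199 × 28 = 151.757 mm

151.8 mm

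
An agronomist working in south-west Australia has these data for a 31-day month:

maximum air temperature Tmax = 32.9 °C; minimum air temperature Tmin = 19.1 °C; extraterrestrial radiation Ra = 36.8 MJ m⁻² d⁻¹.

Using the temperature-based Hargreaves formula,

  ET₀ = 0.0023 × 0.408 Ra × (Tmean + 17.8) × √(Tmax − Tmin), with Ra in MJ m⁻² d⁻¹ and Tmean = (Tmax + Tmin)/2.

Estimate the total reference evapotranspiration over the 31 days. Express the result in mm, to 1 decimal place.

Tmean = (32.9 + 19.1)/2 = 26.00 °C
0.408 Ra = 0.408 × 36.8 = 15.0144 mm/d equivalent
ET₀ = 0.0023 × 15.0144 × (26.00 + 17.8) × √13.8 = 0.0023 × 15.0144 × 43.80 × 3.7148 = 5.6188 mm/d
Over 31 days: 5.6188 × 31 = 174.183 mm

174.2 mm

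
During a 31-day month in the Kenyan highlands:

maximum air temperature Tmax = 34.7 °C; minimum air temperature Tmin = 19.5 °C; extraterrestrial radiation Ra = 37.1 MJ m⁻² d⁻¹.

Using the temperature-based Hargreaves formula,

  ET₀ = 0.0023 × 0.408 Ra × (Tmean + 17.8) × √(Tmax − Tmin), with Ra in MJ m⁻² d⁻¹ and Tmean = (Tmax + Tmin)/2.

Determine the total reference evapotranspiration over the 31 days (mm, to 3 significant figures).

Tmean = (34.7 + 19.5)/2 = 27.10 °C
0.408 Ra = 0.408 × 37.1 = 15.1368 mm/d equivalent
ET₀ = 0.0023 × 15.1368 × (27.10 + 17.8) × √15.2 = 0.0023 × 15.1368 × 44.90 × 3.8987 = 6.0944 mm/d
Over 31 days: 6.0944 × 31 = 188.926 mm

189 mm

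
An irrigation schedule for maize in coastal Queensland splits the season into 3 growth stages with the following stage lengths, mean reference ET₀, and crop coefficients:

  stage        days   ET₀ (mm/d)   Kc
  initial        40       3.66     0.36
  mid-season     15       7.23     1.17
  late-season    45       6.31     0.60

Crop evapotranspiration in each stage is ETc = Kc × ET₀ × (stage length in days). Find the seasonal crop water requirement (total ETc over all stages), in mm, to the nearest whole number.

initial: 0.36 × 3.66 × 40 = 52.70 mm
mid-season: 1.17 × 7.23 × 15 = 126.89 mm
late-season: 0.60 × 6.31 × 45 = 170.37 mm
Seasonal total = 349.96 mm

350 mm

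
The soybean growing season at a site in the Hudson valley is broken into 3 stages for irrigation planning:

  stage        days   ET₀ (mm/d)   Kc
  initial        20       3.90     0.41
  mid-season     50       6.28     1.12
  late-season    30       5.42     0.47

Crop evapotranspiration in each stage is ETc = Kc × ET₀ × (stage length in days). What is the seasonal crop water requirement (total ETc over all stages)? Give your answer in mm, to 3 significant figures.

initial: 0.41 × 3.90 × 20 = 31.98 mm
mid-season: 1.12 × 6.28 × 50 = 351.68 mm
late-season: 0.47 × 5.42 × 30 = 76.42 mm
Seasonal total = 460.08 mm

460 mm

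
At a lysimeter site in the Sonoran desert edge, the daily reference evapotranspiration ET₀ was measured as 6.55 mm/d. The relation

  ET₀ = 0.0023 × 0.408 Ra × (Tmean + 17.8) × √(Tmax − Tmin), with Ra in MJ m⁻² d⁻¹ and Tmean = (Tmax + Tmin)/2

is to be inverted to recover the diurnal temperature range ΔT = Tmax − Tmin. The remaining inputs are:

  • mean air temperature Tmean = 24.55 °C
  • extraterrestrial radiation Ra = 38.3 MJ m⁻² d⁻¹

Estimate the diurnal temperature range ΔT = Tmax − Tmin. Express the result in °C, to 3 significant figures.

18.5 °C

√ΔT = ET₀ / [0.0023 × 0.408 × Ra × (Tmean+17.8)] = 6.55 / (0.0023 × 15.6264 × 42.35) = 4.3033
ΔT = 4.3033² = 18.518 °C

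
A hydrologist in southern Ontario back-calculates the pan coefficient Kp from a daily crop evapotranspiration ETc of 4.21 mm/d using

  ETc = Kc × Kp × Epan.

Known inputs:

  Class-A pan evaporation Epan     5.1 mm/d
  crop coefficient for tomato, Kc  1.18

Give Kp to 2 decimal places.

0.70

ETc = Kc × Kp × Epan  ⇒  Kp = ETc / (Kc × Epan)
Kp = 4.21 / (1.18 × 5.1) = 4.21 / 6.018 = 0.6996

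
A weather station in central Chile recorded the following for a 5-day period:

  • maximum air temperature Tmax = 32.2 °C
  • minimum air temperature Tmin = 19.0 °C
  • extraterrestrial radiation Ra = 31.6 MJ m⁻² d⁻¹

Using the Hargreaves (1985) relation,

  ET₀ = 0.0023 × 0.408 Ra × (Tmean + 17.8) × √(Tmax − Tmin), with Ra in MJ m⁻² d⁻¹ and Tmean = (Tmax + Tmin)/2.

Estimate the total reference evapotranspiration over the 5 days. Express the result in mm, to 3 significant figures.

23.4 mm

Tmean = (32.2 + 19.0)/2 = 25.60 °C
0.408 Ra = 0.408 × 31.6 = 12.8928 mm/d equivalent
ET₀ = 0.0023 × 12.8928 × (25.60 + 17.8) × √13.2 = 0.0023 × 12.8928 × 43.40 × 3.6332 = 4.6758 mm/d
Over 5 days: 4.6758 × 5 = 23.379 mm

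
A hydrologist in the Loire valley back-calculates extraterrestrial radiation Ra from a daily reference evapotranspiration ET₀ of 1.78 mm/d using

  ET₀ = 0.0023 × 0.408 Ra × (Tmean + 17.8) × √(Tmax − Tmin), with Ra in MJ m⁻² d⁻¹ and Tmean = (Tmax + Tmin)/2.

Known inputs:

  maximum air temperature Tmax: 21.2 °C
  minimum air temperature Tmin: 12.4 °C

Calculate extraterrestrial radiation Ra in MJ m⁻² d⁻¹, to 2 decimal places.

18.48 MJ m⁻² d⁻¹

Tmean = (21.2+12.4)/2 = 16.80 °C; ΔT = 8.8
Ra = ET₀ / [0.0023 × 0.408 × (Tmean+17.8) × √ΔT]
   = 1.78 / (0.0023 × 0.408 × 34.60 × 2.9665) = 18.480 MJ m⁻² d⁻¹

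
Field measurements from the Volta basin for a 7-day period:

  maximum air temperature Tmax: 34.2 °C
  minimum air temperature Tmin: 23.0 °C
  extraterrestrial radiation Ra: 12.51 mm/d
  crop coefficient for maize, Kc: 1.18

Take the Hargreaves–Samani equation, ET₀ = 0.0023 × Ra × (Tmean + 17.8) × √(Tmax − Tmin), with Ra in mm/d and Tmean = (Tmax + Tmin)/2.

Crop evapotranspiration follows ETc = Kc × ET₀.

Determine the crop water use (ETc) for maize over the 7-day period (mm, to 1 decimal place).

36.9 mm

Tmean = (34.2 + 23.0)/2 = 28.60 °C
ET₀ = 0.0023 × 12.51 × (28.60 + 17.8) × √11.2 = 0.0023 × 12.51 × 46.40 × 3.3466 = 4.4679 mm/d
ETc = Kc × ET₀ = 1.18 × 4.4679 = 5.2721 mm/d
Over 7 days: 5.2721 × 7 = 36.905 mm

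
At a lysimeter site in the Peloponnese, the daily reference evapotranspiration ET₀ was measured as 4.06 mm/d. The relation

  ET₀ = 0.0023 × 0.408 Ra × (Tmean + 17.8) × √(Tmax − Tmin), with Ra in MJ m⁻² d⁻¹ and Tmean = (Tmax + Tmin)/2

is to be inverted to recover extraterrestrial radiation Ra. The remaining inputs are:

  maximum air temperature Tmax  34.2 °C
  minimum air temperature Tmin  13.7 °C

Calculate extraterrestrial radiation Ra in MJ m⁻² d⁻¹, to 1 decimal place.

Tmean = (34.2+13.7)/2 = 23.95 °C; ΔT = 20.5
Ra = ET₀ / [0.0023 × 0.408 × (Tmean+17.8) × √ΔT]
   = 4.06 / (0.0023 × 0.408 × 41.75 × 4.5277) = 22.888 MJ m⁻² d⁻¹

22.9 MJ m⁻² d⁻¹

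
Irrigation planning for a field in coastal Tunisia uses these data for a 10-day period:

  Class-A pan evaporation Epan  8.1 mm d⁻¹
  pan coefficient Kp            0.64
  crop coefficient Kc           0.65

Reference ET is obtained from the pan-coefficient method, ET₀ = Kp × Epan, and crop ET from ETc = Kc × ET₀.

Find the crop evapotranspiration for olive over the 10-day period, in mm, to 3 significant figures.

33.7 mm

ET₀ = 0.64 × 8.1 = 5.1840 mm/d
ETc = Kc × ET₀ = 0.65 × 5.1840 = 3.3696 mm/d
Over 10 days: 3.3696 × 10 = 33.696 mm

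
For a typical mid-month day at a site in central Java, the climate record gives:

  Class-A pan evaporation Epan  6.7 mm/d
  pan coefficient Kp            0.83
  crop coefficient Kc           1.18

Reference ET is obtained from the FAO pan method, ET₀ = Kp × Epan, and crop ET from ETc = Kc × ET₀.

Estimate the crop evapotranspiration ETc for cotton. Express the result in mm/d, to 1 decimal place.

6.6 mm/d

ET₀ = 0.83 × 6.7 = 5.5610 mm/d
ETc = Kc × ET₀ = 1.18 × 5.5610 = 6.5620 mm/d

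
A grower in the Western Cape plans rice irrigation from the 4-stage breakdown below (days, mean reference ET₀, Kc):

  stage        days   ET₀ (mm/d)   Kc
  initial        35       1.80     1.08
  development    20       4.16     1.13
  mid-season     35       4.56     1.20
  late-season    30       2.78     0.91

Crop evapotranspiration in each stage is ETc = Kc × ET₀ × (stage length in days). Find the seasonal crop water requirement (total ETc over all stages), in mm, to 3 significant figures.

initial: 1.08 × 1.80 × 35 = 68.04 mm
development: 1.13 × 4.16 × 20 = 94.02 mm
mid-season: 1.20 × 4.56 × 35 = 191.52 mm
late-season: 0.91 × 2.78 × 30 = 75.89 mm
Seasonal total = 429.47 mm

429 mm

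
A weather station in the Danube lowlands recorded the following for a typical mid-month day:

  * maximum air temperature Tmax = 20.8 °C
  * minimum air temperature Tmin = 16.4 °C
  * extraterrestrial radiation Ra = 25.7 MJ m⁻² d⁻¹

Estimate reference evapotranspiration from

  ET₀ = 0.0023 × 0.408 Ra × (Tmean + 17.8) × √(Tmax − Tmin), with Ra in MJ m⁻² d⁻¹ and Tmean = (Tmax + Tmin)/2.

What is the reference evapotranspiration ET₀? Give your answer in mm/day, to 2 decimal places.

1.84 mm/day

Tmean = (20.8 + 16.4)/2 = 18.60 °C
0.408 Ra = 0.408 × 25.7 = 10.4856 mm/d equivalent
ET₀ = 0.0023 × 10.4856 × (18.60 + 17.8) × √4.4 = 0.0023 × 10.4856 × 36.40 × 2.0976 = 1.8414 mm/d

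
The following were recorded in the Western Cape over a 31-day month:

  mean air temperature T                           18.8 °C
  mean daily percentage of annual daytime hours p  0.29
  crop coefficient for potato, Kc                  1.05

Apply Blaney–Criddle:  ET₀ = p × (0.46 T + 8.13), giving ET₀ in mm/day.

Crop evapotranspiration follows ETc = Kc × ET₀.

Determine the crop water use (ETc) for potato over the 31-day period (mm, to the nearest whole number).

ET₀ = 0.29 × (0.46 × 18.8 + 8.13) = 0.29 × 16.778 = 4.8656 mm/d
ETc = Kc × ET₀ = 1.05 × 4.8656 = 5.1089 mm/d
Over 31 days: 5.1089 × 31 = 158.376 mm

158 mm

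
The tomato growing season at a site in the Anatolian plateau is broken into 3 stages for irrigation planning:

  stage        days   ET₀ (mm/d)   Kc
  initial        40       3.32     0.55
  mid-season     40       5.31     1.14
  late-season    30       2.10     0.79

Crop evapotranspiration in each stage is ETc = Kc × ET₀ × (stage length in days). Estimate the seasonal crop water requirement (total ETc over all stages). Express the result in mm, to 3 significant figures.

365 mm

initial: 0.55 × 3.32 × 40 = 73.04 mm
mid-season: 1.14 × 5.31 × 40 = 242.14 mm
late-season: 0.79 × 2.10 × 30 = 49.77 mm
Seasonal total = 364.95 mm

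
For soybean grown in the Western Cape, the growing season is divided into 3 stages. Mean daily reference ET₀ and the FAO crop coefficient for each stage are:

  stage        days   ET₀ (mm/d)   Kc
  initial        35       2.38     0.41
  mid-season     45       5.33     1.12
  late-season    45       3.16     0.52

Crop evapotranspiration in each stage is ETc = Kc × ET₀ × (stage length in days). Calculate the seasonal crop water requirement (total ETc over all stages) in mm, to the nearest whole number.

initial: 0.41 × 2.38 × 35 = 34.15 mm
mid-season: 1.12 × 5.33 × 45 = 268.63 mm
late-season: 0.52 × 3.16 × 45 = 73.94 mm
Seasonal total = 376.72 mm

377 mm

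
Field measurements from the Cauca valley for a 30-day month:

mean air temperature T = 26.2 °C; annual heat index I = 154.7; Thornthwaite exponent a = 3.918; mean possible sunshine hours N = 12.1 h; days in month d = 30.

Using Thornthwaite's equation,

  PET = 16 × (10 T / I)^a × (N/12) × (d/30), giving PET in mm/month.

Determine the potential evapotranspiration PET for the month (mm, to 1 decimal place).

10T/I = 10 × 26.2 / 154.7 = 1.6936
(10T/I)^a = 1.6936^3.918 = 7.8792
Uncorrected PET = 16 × 7.8792 = 126.067 mm
Correction = (N/12)(d/30) = (12.1/12)(30/30) = 1.0083
PET = 126.067 × 1.0083 = 127.113 mm/month

127.1 mm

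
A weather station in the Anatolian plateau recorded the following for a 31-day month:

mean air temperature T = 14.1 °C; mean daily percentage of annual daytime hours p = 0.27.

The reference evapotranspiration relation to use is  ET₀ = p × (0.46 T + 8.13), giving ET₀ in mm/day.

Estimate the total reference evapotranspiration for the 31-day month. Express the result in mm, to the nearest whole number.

122 mm

ET₀ = 0.27 × (0.46 × 14.1 + 8.13) = 0.27 × 14.616 = 3.9463 mm/d
Monthly total = 3.9463 × 31 = 122.335 mm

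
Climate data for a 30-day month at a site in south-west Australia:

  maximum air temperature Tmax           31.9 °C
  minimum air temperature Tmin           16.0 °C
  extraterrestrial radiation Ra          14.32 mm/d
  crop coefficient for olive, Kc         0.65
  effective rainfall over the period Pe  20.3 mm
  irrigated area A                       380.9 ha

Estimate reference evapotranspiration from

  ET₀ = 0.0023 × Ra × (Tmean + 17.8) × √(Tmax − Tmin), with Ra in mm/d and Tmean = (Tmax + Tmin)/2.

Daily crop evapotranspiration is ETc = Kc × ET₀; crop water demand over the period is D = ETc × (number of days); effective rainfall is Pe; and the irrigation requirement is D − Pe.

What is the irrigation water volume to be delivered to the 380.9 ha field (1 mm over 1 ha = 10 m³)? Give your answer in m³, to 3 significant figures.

330000 m³

Tmean = (31.9 + 16.0)/2 = 23.95 °C
ET₀ = 0.0023 × 14.32 × (23.95 + 17.8) × √15.9 = 0.0023 × 14.32 × 41.75 × 3.9875 = 5.4831 mm/d
ETc = Kc × ET₀ = 0.65 × 5.4831 = 3.5640 mm/d
Crop demand D = ETc × 30 d = 3.5640 × 30 = 106.920 mm
D − Pe = 106.920 − 20.3 = 86.620 mm
Volume = 86.620 mm × 380.9 ha × 10 = 329935.6 m³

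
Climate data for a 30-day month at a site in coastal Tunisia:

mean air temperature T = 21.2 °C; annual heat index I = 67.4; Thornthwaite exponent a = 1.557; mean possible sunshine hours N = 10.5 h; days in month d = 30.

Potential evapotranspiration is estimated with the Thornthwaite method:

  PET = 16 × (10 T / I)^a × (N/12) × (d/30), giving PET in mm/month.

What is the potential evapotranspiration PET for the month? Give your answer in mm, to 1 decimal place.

10T/I = 10 × 21.2 / 67.4 = 3.1454
(10T/I)^a = 3.1454^1.557 = 5.9550
Uncorrected PET = 16 × 5.9550 = 95.280 mm
Correction = (N/12)(d/30) = (10.5/12)(30/30) = 0.8750
PET = 95.280 × 0.8750 = 83.370 mm/month

83.4 mm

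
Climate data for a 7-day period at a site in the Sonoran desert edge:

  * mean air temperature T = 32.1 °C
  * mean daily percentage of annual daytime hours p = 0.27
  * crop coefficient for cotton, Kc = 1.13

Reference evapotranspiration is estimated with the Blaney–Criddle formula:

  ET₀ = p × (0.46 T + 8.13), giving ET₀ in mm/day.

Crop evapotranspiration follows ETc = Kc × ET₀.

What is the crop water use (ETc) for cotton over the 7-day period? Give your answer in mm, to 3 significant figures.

48.9 mm

ET₀ = 0.27 × (0.46 × 32.1 + 8.13) = 0.27 × 22.896 = 6.1819 mm/d
ETc = Kc × ET₀ = 1.13 × 6.1819 = 6.9855 mm/d
Over 7 days: 6.9855 × 7 = 48.899 mm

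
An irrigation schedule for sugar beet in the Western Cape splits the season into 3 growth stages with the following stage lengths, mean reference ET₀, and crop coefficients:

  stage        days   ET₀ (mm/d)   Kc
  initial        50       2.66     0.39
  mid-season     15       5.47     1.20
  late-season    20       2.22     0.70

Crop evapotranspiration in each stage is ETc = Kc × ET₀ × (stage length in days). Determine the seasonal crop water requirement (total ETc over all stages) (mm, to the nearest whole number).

181 mm

initial: 0.39 × 2.66 × 50 = 51.87 mm
mid-season: 1.20 × 5.47 × 15 = 98.46 mm
late-season: 0.70 × 2.22 × 20 = 31.08 mm
Seasonal total = 181.41 mm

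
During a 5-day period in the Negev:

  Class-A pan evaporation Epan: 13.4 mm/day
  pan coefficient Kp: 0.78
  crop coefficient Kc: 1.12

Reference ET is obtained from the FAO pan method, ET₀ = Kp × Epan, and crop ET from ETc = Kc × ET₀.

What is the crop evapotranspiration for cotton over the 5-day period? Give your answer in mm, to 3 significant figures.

ET₀ = 0.78 × 13.4 = 10.4520 mm/d
ETc = Kc × ET₀ = 1.12 × 10.4520 = 11.7062 mm/d
Over 5 days: 11.7062 × 5 = 58.531 mm

58.5 mm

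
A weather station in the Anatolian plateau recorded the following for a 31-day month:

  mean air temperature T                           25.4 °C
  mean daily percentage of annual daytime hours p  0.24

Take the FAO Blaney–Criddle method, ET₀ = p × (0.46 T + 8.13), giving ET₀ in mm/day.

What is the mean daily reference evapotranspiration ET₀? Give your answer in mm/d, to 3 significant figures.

ET₀ = 0.24 × (0.46 × 25.4 + 8.13) = 0.24 × 19.814 = 4.7554 mm/d

4.76 mm/d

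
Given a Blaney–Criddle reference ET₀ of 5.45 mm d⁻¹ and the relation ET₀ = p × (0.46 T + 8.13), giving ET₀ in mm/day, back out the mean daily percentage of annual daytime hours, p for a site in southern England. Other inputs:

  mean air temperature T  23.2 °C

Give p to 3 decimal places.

p = ET₀ / (0.46 T + 8.13) = 5.45 / (0.46 × 23.2 + 8.13) = 5.45 / 18.802 = 0.2899

0.290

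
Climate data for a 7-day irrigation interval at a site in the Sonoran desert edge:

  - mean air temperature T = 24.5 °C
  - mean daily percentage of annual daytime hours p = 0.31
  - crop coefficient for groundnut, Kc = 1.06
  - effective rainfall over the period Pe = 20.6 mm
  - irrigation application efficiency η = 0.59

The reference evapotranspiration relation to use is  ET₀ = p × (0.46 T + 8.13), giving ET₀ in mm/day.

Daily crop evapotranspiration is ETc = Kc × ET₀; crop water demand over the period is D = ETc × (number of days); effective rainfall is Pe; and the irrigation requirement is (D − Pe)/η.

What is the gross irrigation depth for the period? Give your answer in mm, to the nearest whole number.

ET₀ = 0.31 × (0.46 × 24.5 + 8.13) = 0.31 × 19.400 = 6.0140 mm/d
ETc = Kc × ET₀ = 1.06 × 6.0140 = 6.3748 mm/d
Crop demand D = ETc × 7 d = 6.3748 × 7 = 44.624 mm
D − Pe = 44.624 − 20.6 = 24.024 mm
Gross irrigation = 24.024 / 0.59 = 40.719 mm

41 mm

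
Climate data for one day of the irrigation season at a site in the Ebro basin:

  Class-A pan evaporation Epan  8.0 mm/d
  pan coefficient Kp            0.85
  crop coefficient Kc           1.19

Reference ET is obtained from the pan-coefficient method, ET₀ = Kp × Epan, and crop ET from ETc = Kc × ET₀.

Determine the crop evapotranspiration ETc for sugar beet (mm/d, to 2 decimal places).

8.09 mm/d

ET₀ = 0.85 × 8.0 = 6.8000 mm/d
ETc = Kc × ET₀ = 1.19 × 6.8000 = 8.0920 mm/d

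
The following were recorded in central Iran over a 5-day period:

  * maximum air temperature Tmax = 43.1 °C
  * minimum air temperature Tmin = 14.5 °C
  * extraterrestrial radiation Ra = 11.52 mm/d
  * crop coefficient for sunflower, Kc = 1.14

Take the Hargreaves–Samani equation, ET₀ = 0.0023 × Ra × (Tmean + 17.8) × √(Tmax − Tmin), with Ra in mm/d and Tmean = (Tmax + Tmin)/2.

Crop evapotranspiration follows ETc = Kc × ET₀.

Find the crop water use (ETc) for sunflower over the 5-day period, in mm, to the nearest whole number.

38 mm

Tmean = (43.1 + 14.5)/2 = 28.80 °C
ET₀ = 0.0023 × 11.52 × (28.80 + 17.8) × √28.6 = 0.0023 × 11.52 × 46.60 × 5.3479 = 6.6031 mm/d
ETc = Kc × ET₀ = 1.14 × 6.6031 = 7.5275 mm/d
Over 5 days: 7.5275 × 5 = 37.638 mm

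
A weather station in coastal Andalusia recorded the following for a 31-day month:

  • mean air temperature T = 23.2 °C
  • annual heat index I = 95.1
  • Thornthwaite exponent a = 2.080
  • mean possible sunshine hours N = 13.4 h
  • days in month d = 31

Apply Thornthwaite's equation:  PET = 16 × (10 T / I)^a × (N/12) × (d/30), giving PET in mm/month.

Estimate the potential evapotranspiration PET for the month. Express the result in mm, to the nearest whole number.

10T/I = 10 × 23.2 / 95.1 = 2.4395
(10T/I)^a = 2.4395^2.080 = 6.3912
Uncorrected PET = 16 × 6.3912 = 102.259 mm
Correction = (N/12)(d/30) = (13.4/12)(31/30) = 1.1539
PET = 102.259 × 1.1539 = 117.997 mm/month

118 mm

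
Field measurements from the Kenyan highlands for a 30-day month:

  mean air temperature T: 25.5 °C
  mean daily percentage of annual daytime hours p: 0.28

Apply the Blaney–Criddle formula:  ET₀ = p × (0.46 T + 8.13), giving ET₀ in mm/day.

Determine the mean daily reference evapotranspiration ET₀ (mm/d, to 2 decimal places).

ET₀ = 0.28 × (0.46 × 25.5 + 8.13) = 0.28 × 19.860 = 5.5608 mm/d

5.56 mm/d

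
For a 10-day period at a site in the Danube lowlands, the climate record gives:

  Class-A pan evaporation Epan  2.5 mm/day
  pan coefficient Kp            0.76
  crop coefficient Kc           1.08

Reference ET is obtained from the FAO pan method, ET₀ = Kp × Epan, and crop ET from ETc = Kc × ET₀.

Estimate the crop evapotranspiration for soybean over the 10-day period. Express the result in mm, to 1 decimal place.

20.5 mm

ET₀ = 0.76 × 2.5 = 1.9000 mm/d
ETc = Kc × ET₀ = 1.08 × 1.9000 = 2.0520 mm/d
Over 10 days: 2.0520 × 10 = 20.520 mm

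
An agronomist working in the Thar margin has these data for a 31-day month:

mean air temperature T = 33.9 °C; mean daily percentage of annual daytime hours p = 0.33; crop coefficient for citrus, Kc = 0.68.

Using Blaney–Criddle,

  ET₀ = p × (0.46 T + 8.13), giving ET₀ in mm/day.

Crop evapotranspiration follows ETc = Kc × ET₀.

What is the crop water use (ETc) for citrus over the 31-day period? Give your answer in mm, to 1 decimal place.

165.0 mm

ET₀ = 0.33 × (0.46 × 33.9 + 8.13) = 0.33 × 23.724 = 7.8289 mm/d
ETc = Kc × ET₀ = 0.68 × 7.8289 = 5.3237 mm/d
Over 31 days: 5.3237 × 31 = 165.035 mm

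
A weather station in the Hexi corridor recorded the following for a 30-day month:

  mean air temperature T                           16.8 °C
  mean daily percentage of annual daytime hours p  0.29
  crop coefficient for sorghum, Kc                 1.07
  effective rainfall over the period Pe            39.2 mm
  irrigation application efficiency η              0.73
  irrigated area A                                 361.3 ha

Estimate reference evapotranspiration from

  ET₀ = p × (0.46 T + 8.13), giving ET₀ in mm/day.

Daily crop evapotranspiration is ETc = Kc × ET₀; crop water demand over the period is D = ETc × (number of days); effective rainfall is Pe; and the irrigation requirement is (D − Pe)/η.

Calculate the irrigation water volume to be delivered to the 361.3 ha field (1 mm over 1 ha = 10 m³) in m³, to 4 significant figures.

536600 m³

ET₀ = 0.29 × (0.46 × 16.8 + 8.13) = 0.29 × 15.858 = 4.5988 mm/d
ETc = Kc × ET₀ = 1.07 × 4.5988 = 4.9207 mm/d
Crop demand D = ETc × 30 d = 4.9207 × 30 = 147.621 mm
D − Pe = 147.621 − 39.2 = 108.421 mm
Gross irrigation = 108.421 / 0.73 = 148.522 mm
Volume = 148.522 mm × 361.3 ha × 10 = 536610.0 m³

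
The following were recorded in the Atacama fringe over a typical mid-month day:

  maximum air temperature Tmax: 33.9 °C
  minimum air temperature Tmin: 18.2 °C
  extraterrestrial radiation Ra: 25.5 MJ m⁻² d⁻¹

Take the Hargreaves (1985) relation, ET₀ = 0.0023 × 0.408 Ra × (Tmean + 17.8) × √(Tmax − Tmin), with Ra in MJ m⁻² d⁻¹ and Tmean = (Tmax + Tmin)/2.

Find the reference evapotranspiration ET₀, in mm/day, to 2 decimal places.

Tmean = (33.9 + 18.2)/2 = 26.05 °C
0.408 Ra = 0.408 × 25.5 = 10.4040 mm/d equivalent
ET₀ = 0.0023 × 10.4040 × (26.05 + 17.8) × √15.7 = 0.0023 × 10.4040 × 43.85 × 3.9623 = 4.1576 mm/d

4.16 mm/day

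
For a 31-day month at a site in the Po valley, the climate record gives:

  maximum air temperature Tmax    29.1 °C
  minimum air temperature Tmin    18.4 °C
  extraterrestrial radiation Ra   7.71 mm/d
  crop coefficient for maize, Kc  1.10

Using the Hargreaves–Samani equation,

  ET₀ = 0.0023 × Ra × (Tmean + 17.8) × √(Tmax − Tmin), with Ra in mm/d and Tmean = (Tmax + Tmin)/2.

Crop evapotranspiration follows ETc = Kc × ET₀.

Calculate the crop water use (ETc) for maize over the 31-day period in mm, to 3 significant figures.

Tmean = (29.1 + 18.4)/2 = 23.75 °C
ET₀ = 0.0023 × 7.71 × (23.75 + 17.8) × √10.7 = 0.0023 × 7.71 × 41.55 × 3.2711 = 2.4102 mm/d
ETc = Kc × ET₀ = 1.10 × 2.4102 = 2.6512 mm/d
Over 31 days: 2.6512 × 31 = 82.187 mm

82.2 mm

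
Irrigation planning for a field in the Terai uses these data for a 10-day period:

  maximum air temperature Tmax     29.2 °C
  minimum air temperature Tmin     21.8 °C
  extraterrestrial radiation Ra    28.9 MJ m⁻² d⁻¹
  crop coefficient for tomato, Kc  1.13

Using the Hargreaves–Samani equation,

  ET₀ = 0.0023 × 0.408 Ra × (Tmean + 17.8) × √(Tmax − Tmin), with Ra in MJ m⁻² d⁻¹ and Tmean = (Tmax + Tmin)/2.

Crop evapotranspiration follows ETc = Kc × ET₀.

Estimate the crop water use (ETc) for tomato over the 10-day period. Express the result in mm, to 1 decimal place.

36.1 mm

Tmean = (29.2 + 21.8)/2 = 25.50 °C
0.408 Ra = 0.408 × 28.9 = 11.7912 mm/d equivalent
ET₀ = 0.0023 × 11.7912 × (25.50 + 17.8) × √7.4 = 0.0023 × 11.7912 × 43.30 × 2.7203 = 3.1944 mm/d
ETc = Kc × ET₀ = 1.13 × 3.1944 = 3.6097 mm/d
Over 10 days: 3.6097 × 10 = 36.097 mm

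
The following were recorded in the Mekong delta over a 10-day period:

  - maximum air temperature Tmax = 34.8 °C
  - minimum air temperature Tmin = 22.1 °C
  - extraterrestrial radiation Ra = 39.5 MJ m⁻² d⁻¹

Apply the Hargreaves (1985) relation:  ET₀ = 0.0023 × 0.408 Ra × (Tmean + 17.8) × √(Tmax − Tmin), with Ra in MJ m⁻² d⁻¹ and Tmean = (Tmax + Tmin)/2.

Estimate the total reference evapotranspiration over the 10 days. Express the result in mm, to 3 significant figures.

Tmean = (34.8 + 22.1)/2 = 28.45 °C
0.408 Ra = 0.408 × 39.5 = 16.1160 mm/d equivalent
ET₀ = 0.0023 × 16.1160 × (28.45 + 17.8) × √12.7 = 0.0023 × 16.1160 × 46.25 × 3.5637 = 6.1094 mm/d
Over 10 days: 6.1094 × 10 = 61.094 mm

61.1 mm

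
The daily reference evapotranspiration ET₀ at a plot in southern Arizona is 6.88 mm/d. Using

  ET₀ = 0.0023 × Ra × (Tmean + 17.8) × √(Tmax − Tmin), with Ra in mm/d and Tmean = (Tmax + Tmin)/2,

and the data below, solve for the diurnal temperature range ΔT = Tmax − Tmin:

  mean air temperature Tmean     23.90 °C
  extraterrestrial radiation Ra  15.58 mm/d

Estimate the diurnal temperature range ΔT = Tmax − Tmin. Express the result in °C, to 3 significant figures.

21.2 °C

√ΔT = ET₀ / [0.0023 × Ra × (Tmean+17.8)] = 6.88 / (0.0023 × 15.58 × 41.70) = 4.6042
ΔT = 4.6042² = 21.199 °C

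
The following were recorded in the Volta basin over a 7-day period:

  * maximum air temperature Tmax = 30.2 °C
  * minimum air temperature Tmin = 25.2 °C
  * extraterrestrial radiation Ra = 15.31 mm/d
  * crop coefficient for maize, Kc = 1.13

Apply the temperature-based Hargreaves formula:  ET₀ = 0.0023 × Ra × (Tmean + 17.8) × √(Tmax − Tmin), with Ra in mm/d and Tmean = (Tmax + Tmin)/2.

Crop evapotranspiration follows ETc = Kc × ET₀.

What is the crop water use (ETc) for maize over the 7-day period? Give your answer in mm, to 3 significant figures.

Tmean = (30.2 + 25.2)/2 = 27.70 °C
ET₀ = 0.0023 × 15.31 × (27.70 + 17.8) × √5.0 = 0.0023 × 15.31 × 45.50 × 2.2361 = 3.5827 mm/d
ETc = Kc × ET₀ = 1.13 × 3.5827 = 4.0485 mm/d
Over 7 days: 4.0485 × 7 = 28.340 mm

28.3 mm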